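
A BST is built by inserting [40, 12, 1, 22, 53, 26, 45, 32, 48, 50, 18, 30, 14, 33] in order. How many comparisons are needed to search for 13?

Search path for 13: 40 -> 12 -> 22 -> 18 -> 14
Found: False
Comparisons: 5


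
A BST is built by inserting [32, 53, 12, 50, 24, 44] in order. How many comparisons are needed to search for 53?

Search path for 53: 32 -> 53
Found: True
Comparisons: 2


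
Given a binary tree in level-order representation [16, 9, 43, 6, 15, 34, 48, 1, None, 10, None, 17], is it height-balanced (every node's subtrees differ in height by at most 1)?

Tree (level-order array): [16, 9, 43, 6, 15, 34, 48, 1, None, 10, None, 17]
Definition: a tree is height-balanced if, at every node, |h(left) - h(right)| <= 1 (empty subtree has height -1).
Bottom-up per-node check:
  node 1: h_left=-1, h_right=-1, diff=0 [OK], height=0
  node 6: h_left=0, h_right=-1, diff=1 [OK], height=1
  node 10: h_left=-1, h_right=-1, diff=0 [OK], height=0
  node 15: h_left=0, h_right=-1, diff=1 [OK], height=1
  node 9: h_left=1, h_right=1, diff=0 [OK], height=2
  node 17: h_left=-1, h_right=-1, diff=0 [OK], height=0
  node 34: h_left=0, h_right=-1, diff=1 [OK], height=1
  node 48: h_left=-1, h_right=-1, diff=0 [OK], height=0
  node 43: h_left=1, h_right=0, diff=1 [OK], height=2
  node 16: h_left=2, h_right=2, diff=0 [OK], height=3
All nodes satisfy the balance condition.
Result: Balanced


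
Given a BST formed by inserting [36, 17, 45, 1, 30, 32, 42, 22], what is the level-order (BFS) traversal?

Tree insertion order: [36, 17, 45, 1, 30, 32, 42, 22]
Tree (level-order array): [36, 17, 45, 1, 30, 42, None, None, None, 22, 32]
BFS from the root, enqueuing left then right child of each popped node:
  queue [36] -> pop 36, enqueue [17, 45], visited so far: [36]
  queue [17, 45] -> pop 17, enqueue [1, 30], visited so far: [36, 17]
  queue [45, 1, 30] -> pop 45, enqueue [42], visited so far: [36, 17, 45]
  queue [1, 30, 42] -> pop 1, enqueue [none], visited so far: [36, 17, 45, 1]
  queue [30, 42] -> pop 30, enqueue [22, 32], visited so far: [36, 17, 45, 1, 30]
  queue [42, 22, 32] -> pop 42, enqueue [none], visited so far: [36, 17, 45, 1, 30, 42]
  queue [22, 32] -> pop 22, enqueue [none], visited so far: [36, 17, 45, 1, 30, 42, 22]
  queue [32] -> pop 32, enqueue [none], visited so far: [36, 17, 45, 1, 30, 42, 22, 32]
Result: [36, 17, 45, 1, 30, 42, 22, 32]


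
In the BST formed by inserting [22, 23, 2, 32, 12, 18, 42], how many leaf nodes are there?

Tree built from: [22, 23, 2, 32, 12, 18, 42]
Tree (level-order array): [22, 2, 23, None, 12, None, 32, None, 18, None, 42]
Rule: A leaf has 0 children.
Per-node child counts:
  node 22: 2 child(ren)
  node 2: 1 child(ren)
  node 12: 1 child(ren)
  node 18: 0 child(ren)
  node 23: 1 child(ren)
  node 32: 1 child(ren)
  node 42: 0 child(ren)
Matching nodes: [18, 42]
Count of leaf nodes: 2


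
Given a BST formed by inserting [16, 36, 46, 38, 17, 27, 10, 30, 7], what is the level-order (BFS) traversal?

Tree insertion order: [16, 36, 46, 38, 17, 27, 10, 30, 7]
Tree (level-order array): [16, 10, 36, 7, None, 17, 46, None, None, None, 27, 38, None, None, 30]
BFS from the root, enqueuing left then right child of each popped node:
  queue [16] -> pop 16, enqueue [10, 36], visited so far: [16]
  queue [10, 36] -> pop 10, enqueue [7], visited so far: [16, 10]
  queue [36, 7] -> pop 36, enqueue [17, 46], visited so far: [16, 10, 36]
  queue [7, 17, 46] -> pop 7, enqueue [none], visited so far: [16, 10, 36, 7]
  queue [17, 46] -> pop 17, enqueue [27], visited so far: [16, 10, 36, 7, 17]
  queue [46, 27] -> pop 46, enqueue [38], visited so far: [16, 10, 36, 7, 17, 46]
  queue [27, 38] -> pop 27, enqueue [30], visited so far: [16, 10, 36, 7, 17, 46, 27]
  queue [38, 30] -> pop 38, enqueue [none], visited so far: [16, 10, 36, 7, 17, 46, 27, 38]
  queue [30] -> pop 30, enqueue [none], visited so far: [16, 10, 36, 7, 17, 46, 27, 38, 30]
Result: [16, 10, 36, 7, 17, 46, 27, 38, 30]


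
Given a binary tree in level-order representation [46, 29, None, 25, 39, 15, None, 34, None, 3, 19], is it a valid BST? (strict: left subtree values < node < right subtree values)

Level-order array: [46, 29, None, 25, 39, 15, None, 34, None, 3, 19]
Validate using subtree bounds (lo, hi): at each node, require lo < value < hi,
then recurse left with hi=value and right with lo=value.
Preorder trace (stopping at first violation):
  at node 46 with bounds (-inf, +inf): OK
  at node 29 with bounds (-inf, 46): OK
  at node 25 with bounds (-inf, 29): OK
  at node 15 with bounds (-inf, 25): OK
  at node 3 with bounds (-inf, 15): OK
  at node 19 with bounds (15, 25): OK
  at node 39 with bounds (29, 46): OK
  at node 34 with bounds (29, 39): OK
No violation found at any node.
Result: Valid BST


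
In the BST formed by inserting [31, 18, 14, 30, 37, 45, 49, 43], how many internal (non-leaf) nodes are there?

Tree built from: [31, 18, 14, 30, 37, 45, 49, 43]
Tree (level-order array): [31, 18, 37, 14, 30, None, 45, None, None, None, None, 43, 49]
Rule: An internal node has at least one child.
Per-node child counts:
  node 31: 2 child(ren)
  node 18: 2 child(ren)
  node 14: 0 child(ren)
  node 30: 0 child(ren)
  node 37: 1 child(ren)
  node 45: 2 child(ren)
  node 43: 0 child(ren)
  node 49: 0 child(ren)
Matching nodes: [31, 18, 37, 45]
Count of internal (non-leaf) nodes: 4


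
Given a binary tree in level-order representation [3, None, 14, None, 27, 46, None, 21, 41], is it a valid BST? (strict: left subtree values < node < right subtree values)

Level-order array: [3, None, 14, None, 27, 46, None, 21, 41]
Validate using subtree bounds (lo, hi): at each node, require lo < value < hi,
then recurse left with hi=value and right with lo=value.
Preorder trace (stopping at first violation):
  at node 3 with bounds (-inf, +inf): OK
  at node 14 with bounds (3, +inf): OK
  at node 27 with bounds (14, +inf): OK
  at node 46 with bounds (14, 27): VIOLATION
Node 46 violates its bound: not (14 < 46 < 27).
Result: Not a valid BST


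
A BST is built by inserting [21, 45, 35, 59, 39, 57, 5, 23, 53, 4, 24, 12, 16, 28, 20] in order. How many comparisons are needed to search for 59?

Search path for 59: 21 -> 45 -> 59
Found: True
Comparisons: 3


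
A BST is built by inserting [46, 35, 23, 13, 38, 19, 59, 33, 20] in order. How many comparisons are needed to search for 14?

Search path for 14: 46 -> 35 -> 23 -> 13 -> 19
Found: False
Comparisons: 5


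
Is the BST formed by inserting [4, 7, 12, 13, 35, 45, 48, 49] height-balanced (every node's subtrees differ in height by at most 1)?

Tree (level-order array): [4, None, 7, None, 12, None, 13, None, 35, None, 45, None, 48, None, 49]
Definition: a tree is height-balanced if, at every node, |h(left) - h(right)| <= 1 (empty subtree has height -1).
Bottom-up per-node check:
  node 49: h_left=-1, h_right=-1, diff=0 [OK], height=0
  node 48: h_left=-1, h_right=0, diff=1 [OK], height=1
  node 45: h_left=-1, h_right=1, diff=2 [FAIL (|-1-1|=2 > 1)], height=2
  node 35: h_left=-1, h_right=2, diff=3 [FAIL (|-1-2|=3 > 1)], height=3
  node 13: h_left=-1, h_right=3, diff=4 [FAIL (|-1-3|=4 > 1)], height=4
  node 12: h_left=-1, h_right=4, diff=5 [FAIL (|-1-4|=5 > 1)], height=5
  node 7: h_left=-1, h_right=5, diff=6 [FAIL (|-1-5|=6 > 1)], height=6
  node 4: h_left=-1, h_right=6, diff=7 [FAIL (|-1-6|=7 > 1)], height=7
Node 45 violates the condition: |-1 - 1| = 2 > 1.
Result: Not balanced


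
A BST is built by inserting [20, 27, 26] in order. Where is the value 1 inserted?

Starting tree (level order): [20, None, 27, 26]
Insertion path: 20
Result: insert 1 as left child of 20
Final tree (level order): [20, 1, 27, None, None, 26]


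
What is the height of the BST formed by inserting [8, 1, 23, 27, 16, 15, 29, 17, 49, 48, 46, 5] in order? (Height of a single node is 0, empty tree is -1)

Insertion order: [8, 1, 23, 27, 16, 15, 29, 17, 49, 48, 46, 5]
Tree (level-order array): [8, 1, 23, None, 5, 16, 27, None, None, 15, 17, None, 29, None, None, None, None, None, 49, 48, None, 46]
Compute height bottom-up (empty subtree = -1):
  height(5) = 1 + max(-1, -1) = 0
  height(1) = 1 + max(-1, 0) = 1
  height(15) = 1 + max(-1, -1) = 0
  height(17) = 1 + max(-1, -1) = 0
  height(16) = 1 + max(0, 0) = 1
  height(46) = 1 + max(-1, -1) = 0
  height(48) = 1 + max(0, -1) = 1
  height(49) = 1 + max(1, -1) = 2
  height(29) = 1 + max(-1, 2) = 3
  height(27) = 1 + max(-1, 3) = 4
  height(23) = 1 + max(1, 4) = 5
  height(8) = 1 + max(1, 5) = 6
Height = 6


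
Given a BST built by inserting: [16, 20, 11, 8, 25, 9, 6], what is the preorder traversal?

Tree insertion order: [16, 20, 11, 8, 25, 9, 6]
Tree (level-order array): [16, 11, 20, 8, None, None, 25, 6, 9]
Preorder traversal: [16, 11, 8, 6, 9, 20, 25]


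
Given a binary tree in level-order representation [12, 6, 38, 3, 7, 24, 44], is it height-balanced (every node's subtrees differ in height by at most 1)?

Tree (level-order array): [12, 6, 38, 3, 7, 24, 44]
Definition: a tree is height-balanced if, at every node, |h(left) - h(right)| <= 1 (empty subtree has height -1).
Bottom-up per-node check:
  node 3: h_left=-1, h_right=-1, diff=0 [OK], height=0
  node 7: h_left=-1, h_right=-1, diff=0 [OK], height=0
  node 6: h_left=0, h_right=0, diff=0 [OK], height=1
  node 24: h_left=-1, h_right=-1, diff=0 [OK], height=0
  node 44: h_left=-1, h_right=-1, diff=0 [OK], height=0
  node 38: h_left=0, h_right=0, diff=0 [OK], height=1
  node 12: h_left=1, h_right=1, diff=0 [OK], height=2
All nodes satisfy the balance condition.
Result: Balanced


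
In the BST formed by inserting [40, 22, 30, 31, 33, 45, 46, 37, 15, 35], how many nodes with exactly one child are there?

Tree built from: [40, 22, 30, 31, 33, 45, 46, 37, 15, 35]
Tree (level-order array): [40, 22, 45, 15, 30, None, 46, None, None, None, 31, None, None, None, 33, None, 37, 35]
Rule: These are nodes with exactly 1 non-null child.
Per-node child counts:
  node 40: 2 child(ren)
  node 22: 2 child(ren)
  node 15: 0 child(ren)
  node 30: 1 child(ren)
  node 31: 1 child(ren)
  node 33: 1 child(ren)
  node 37: 1 child(ren)
  node 35: 0 child(ren)
  node 45: 1 child(ren)
  node 46: 0 child(ren)
Matching nodes: [30, 31, 33, 37, 45]
Count of nodes with exactly one child: 5


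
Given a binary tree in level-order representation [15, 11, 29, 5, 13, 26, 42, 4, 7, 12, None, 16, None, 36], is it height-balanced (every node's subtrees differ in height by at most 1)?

Tree (level-order array): [15, 11, 29, 5, 13, 26, 42, 4, 7, 12, None, 16, None, 36]
Definition: a tree is height-balanced if, at every node, |h(left) - h(right)| <= 1 (empty subtree has height -1).
Bottom-up per-node check:
  node 4: h_left=-1, h_right=-1, diff=0 [OK], height=0
  node 7: h_left=-1, h_right=-1, diff=0 [OK], height=0
  node 5: h_left=0, h_right=0, diff=0 [OK], height=1
  node 12: h_left=-1, h_right=-1, diff=0 [OK], height=0
  node 13: h_left=0, h_right=-1, diff=1 [OK], height=1
  node 11: h_left=1, h_right=1, diff=0 [OK], height=2
  node 16: h_left=-1, h_right=-1, diff=0 [OK], height=0
  node 26: h_left=0, h_right=-1, diff=1 [OK], height=1
  node 36: h_left=-1, h_right=-1, diff=0 [OK], height=0
  node 42: h_left=0, h_right=-1, diff=1 [OK], height=1
  node 29: h_left=1, h_right=1, diff=0 [OK], height=2
  node 15: h_left=2, h_right=2, diff=0 [OK], height=3
All nodes satisfy the balance condition.
Result: Balanced


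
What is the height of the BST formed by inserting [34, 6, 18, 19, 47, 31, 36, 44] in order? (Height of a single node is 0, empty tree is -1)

Insertion order: [34, 6, 18, 19, 47, 31, 36, 44]
Tree (level-order array): [34, 6, 47, None, 18, 36, None, None, 19, None, 44, None, 31]
Compute height bottom-up (empty subtree = -1):
  height(31) = 1 + max(-1, -1) = 0
  height(19) = 1 + max(-1, 0) = 1
  height(18) = 1 + max(-1, 1) = 2
  height(6) = 1 + max(-1, 2) = 3
  height(44) = 1 + max(-1, -1) = 0
  height(36) = 1 + max(-1, 0) = 1
  height(47) = 1 + max(1, -1) = 2
  height(34) = 1 + max(3, 2) = 4
Height = 4


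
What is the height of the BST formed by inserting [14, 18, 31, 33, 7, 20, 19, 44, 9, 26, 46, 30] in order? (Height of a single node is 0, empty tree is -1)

Insertion order: [14, 18, 31, 33, 7, 20, 19, 44, 9, 26, 46, 30]
Tree (level-order array): [14, 7, 18, None, 9, None, 31, None, None, 20, 33, 19, 26, None, 44, None, None, None, 30, None, 46]
Compute height bottom-up (empty subtree = -1):
  height(9) = 1 + max(-1, -1) = 0
  height(7) = 1 + max(-1, 0) = 1
  height(19) = 1 + max(-1, -1) = 0
  height(30) = 1 + max(-1, -1) = 0
  height(26) = 1 + max(-1, 0) = 1
  height(20) = 1 + max(0, 1) = 2
  height(46) = 1 + max(-1, -1) = 0
  height(44) = 1 + max(-1, 0) = 1
  height(33) = 1 + max(-1, 1) = 2
  height(31) = 1 + max(2, 2) = 3
  height(18) = 1 + max(-1, 3) = 4
  height(14) = 1 + max(1, 4) = 5
Height = 5


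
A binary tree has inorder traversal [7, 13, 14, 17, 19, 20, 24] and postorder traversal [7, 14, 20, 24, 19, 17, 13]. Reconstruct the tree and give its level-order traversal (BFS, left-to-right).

Inorder:   [7, 13, 14, 17, 19, 20, 24]
Postorder: [7, 14, 20, 24, 19, 17, 13]
Algorithm: postorder visits root last, so walk postorder right-to-left;
each value is the root of the current inorder slice — split it at that
value, recurse on the right subtree first, then the left.
Recursive splits:
  root=13; inorder splits into left=[7], right=[14, 17, 19, 20, 24]
  root=17; inorder splits into left=[14], right=[19, 20, 24]
  root=19; inorder splits into left=[], right=[20, 24]
  root=24; inorder splits into left=[20], right=[]
  root=20; inorder splits into left=[], right=[]
  root=14; inorder splits into left=[], right=[]
  root=7; inorder splits into left=[], right=[]
Reconstructed level-order: [13, 7, 17, 14, 19, 24, 20]


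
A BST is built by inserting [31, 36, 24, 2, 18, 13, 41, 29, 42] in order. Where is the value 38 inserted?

Starting tree (level order): [31, 24, 36, 2, 29, None, 41, None, 18, None, None, None, 42, 13]
Insertion path: 31 -> 36 -> 41
Result: insert 38 as left child of 41
Final tree (level order): [31, 24, 36, 2, 29, None, 41, None, 18, None, None, 38, 42, 13]


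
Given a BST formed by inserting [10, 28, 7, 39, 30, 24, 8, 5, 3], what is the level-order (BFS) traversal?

Tree insertion order: [10, 28, 7, 39, 30, 24, 8, 5, 3]
Tree (level-order array): [10, 7, 28, 5, 8, 24, 39, 3, None, None, None, None, None, 30]
BFS from the root, enqueuing left then right child of each popped node:
  queue [10] -> pop 10, enqueue [7, 28], visited so far: [10]
  queue [7, 28] -> pop 7, enqueue [5, 8], visited so far: [10, 7]
  queue [28, 5, 8] -> pop 28, enqueue [24, 39], visited so far: [10, 7, 28]
  queue [5, 8, 24, 39] -> pop 5, enqueue [3], visited so far: [10, 7, 28, 5]
  queue [8, 24, 39, 3] -> pop 8, enqueue [none], visited so far: [10, 7, 28, 5, 8]
  queue [24, 39, 3] -> pop 24, enqueue [none], visited so far: [10, 7, 28, 5, 8, 24]
  queue [39, 3] -> pop 39, enqueue [30], visited so far: [10, 7, 28, 5, 8, 24, 39]
  queue [3, 30] -> pop 3, enqueue [none], visited so far: [10, 7, 28, 5, 8, 24, 39, 3]
  queue [30] -> pop 30, enqueue [none], visited so far: [10, 7, 28, 5, 8, 24, 39, 3, 30]
Result: [10, 7, 28, 5, 8, 24, 39, 3, 30]


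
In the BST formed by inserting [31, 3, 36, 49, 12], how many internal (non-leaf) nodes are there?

Tree built from: [31, 3, 36, 49, 12]
Tree (level-order array): [31, 3, 36, None, 12, None, 49]
Rule: An internal node has at least one child.
Per-node child counts:
  node 31: 2 child(ren)
  node 3: 1 child(ren)
  node 12: 0 child(ren)
  node 36: 1 child(ren)
  node 49: 0 child(ren)
Matching nodes: [31, 3, 36]
Count of internal (non-leaf) nodes: 3


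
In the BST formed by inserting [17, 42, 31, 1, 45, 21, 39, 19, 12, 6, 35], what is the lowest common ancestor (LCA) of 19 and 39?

Tree insertion order: [17, 42, 31, 1, 45, 21, 39, 19, 12, 6, 35]
Tree (level-order array): [17, 1, 42, None, 12, 31, 45, 6, None, 21, 39, None, None, None, None, 19, None, 35]
In a BST, the LCA of p=19, q=39 is the first node v on the
root-to-leaf path with p <= v <= q (go left if both < v, right if both > v).
Walk from root:
  at 17: both 19 and 39 > 17, go right
  at 42: both 19 and 39 < 42, go left
  at 31: 19 <= 31 <= 39, this is the LCA
LCA = 31


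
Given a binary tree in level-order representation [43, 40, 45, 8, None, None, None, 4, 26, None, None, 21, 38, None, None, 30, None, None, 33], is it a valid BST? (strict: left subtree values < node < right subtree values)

Level-order array: [43, 40, 45, 8, None, None, None, 4, 26, None, None, 21, 38, None, None, 30, None, None, 33]
Validate using subtree bounds (lo, hi): at each node, require lo < value < hi,
then recurse left with hi=value and right with lo=value.
Preorder trace (stopping at first violation):
  at node 43 with bounds (-inf, +inf): OK
  at node 40 with bounds (-inf, 43): OK
  at node 8 with bounds (-inf, 40): OK
  at node 4 with bounds (-inf, 8): OK
  at node 26 with bounds (8, 40): OK
  at node 21 with bounds (8, 26): OK
  at node 38 with bounds (26, 40): OK
  at node 30 with bounds (26, 38): OK
  at node 33 with bounds (30, 38): OK
  at node 45 with bounds (43, +inf): OK
No violation found at any node.
Result: Valid BST


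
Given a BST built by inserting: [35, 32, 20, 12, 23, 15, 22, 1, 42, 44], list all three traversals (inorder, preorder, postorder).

Tree insertion order: [35, 32, 20, 12, 23, 15, 22, 1, 42, 44]
Tree (level-order array): [35, 32, 42, 20, None, None, 44, 12, 23, None, None, 1, 15, 22]
Inorder (L, root, R): [1, 12, 15, 20, 22, 23, 32, 35, 42, 44]
Preorder (root, L, R): [35, 32, 20, 12, 1, 15, 23, 22, 42, 44]
Postorder (L, R, root): [1, 15, 12, 22, 23, 20, 32, 44, 42, 35]


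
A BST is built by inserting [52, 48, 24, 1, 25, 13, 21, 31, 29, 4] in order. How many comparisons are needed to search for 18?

Search path for 18: 52 -> 48 -> 24 -> 1 -> 13 -> 21
Found: False
Comparisons: 6


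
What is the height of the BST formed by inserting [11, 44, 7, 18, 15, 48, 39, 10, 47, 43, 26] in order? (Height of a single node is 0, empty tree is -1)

Insertion order: [11, 44, 7, 18, 15, 48, 39, 10, 47, 43, 26]
Tree (level-order array): [11, 7, 44, None, 10, 18, 48, None, None, 15, 39, 47, None, None, None, 26, 43]
Compute height bottom-up (empty subtree = -1):
  height(10) = 1 + max(-1, -1) = 0
  height(7) = 1 + max(-1, 0) = 1
  height(15) = 1 + max(-1, -1) = 0
  height(26) = 1 + max(-1, -1) = 0
  height(43) = 1 + max(-1, -1) = 0
  height(39) = 1 + max(0, 0) = 1
  height(18) = 1 + max(0, 1) = 2
  height(47) = 1 + max(-1, -1) = 0
  height(48) = 1 + max(0, -1) = 1
  height(44) = 1 + max(2, 1) = 3
  height(11) = 1 + max(1, 3) = 4
Height = 4


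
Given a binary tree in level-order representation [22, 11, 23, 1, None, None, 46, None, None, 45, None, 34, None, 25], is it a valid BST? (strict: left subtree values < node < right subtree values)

Level-order array: [22, 11, 23, 1, None, None, 46, None, None, 45, None, 34, None, 25]
Validate using subtree bounds (lo, hi): at each node, require lo < value < hi,
then recurse left with hi=value and right with lo=value.
Preorder trace (stopping at first violation):
  at node 22 with bounds (-inf, +inf): OK
  at node 11 with bounds (-inf, 22): OK
  at node 1 with bounds (-inf, 11): OK
  at node 23 with bounds (22, +inf): OK
  at node 46 with bounds (23, +inf): OK
  at node 45 with bounds (23, 46): OK
  at node 34 with bounds (23, 45): OK
  at node 25 with bounds (23, 34): OK
No violation found at any node.
Result: Valid BST


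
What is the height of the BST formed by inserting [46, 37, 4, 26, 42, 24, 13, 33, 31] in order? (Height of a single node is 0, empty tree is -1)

Insertion order: [46, 37, 4, 26, 42, 24, 13, 33, 31]
Tree (level-order array): [46, 37, None, 4, 42, None, 26, None, None, 24, 33, 13, None, 31]
Compute height bottom-up (empty subtree = -1):
  height(13) = 1 + max(-1, -1) = 0
  height(24) = 1 + max(0, -1) = 1
  height(31) = 1 + max(-1, -1) = 0
  height(33) = 1 + max(0, -1) = 1
  height(26) = 1 + max(1, 1) = 2
  height(4) = 1 + max(-1, 2) = 3
  height(42) = 1 + max(-1, -1) = 0
  height(37) = 1 + max(3, 0) = 4
  height(46) = 1 + max(4, -1) = 5
Height = 5


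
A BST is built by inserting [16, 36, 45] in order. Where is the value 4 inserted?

Starting tree (level order): [16, None, 36, None, 45]
Insertion path: 16
Result: insert 4 as left child of 16
Final tree (level order): [16, 4, 36, None, None, None, 45]


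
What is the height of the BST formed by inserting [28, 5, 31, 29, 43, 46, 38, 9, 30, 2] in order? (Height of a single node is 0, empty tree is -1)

Insertion order: [28, 5, 31, 29, 43, 46, 38, 9, 30, 2]
Tree (level-order array): [28, 5, 31, 2, 9, 29, 43, None, None, None, None, None, 30, 38, 46]
Compute height bottom-up (empty subtree = -1):
  height(2) = 1 + max(-1, -1) = 0
  height(9) = 1 + max(-1, -1) = 0
  height(5) = 1 + max(0, 0) = 1
  height(30) = 1 + max(-1, -1) = 0
  height(29) = 1 + max(-1, 0) = 1
  height(38) = 1 + max(-1, -1) = 0
  height(46) = 1 + max(-1, -1) = 0
  height(43) = 1 + max(0, 0) = 1
  height(31) = 1 + max(1, 1) = 2
  height(28) = 1 + max(1, 2) = 3
Height = 3


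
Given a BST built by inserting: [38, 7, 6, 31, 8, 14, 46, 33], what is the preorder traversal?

Tree insertion order: [38, 7, 6, 31, 8, 14, 46, 33]
Tree (level-order array): [38, 7, 46, 6, 31, None, None, None, None, 8, 33, None, 14]
Preorder traversal: [38, 7, 6, 31, 8, 14, 33, 46]


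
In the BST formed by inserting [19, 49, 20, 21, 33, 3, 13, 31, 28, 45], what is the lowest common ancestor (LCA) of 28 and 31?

Tree insertion order: [19, 49, 20, 21, 33, 3, 13, 31, 28, 45]
Tree (level-order array): [19, 3, 49, None, 13, 20, None, None, None, None, 21, None, 33, 31, 45, 28]
In a BST, the LCA of p=28, q=31 is the first node v on the
root-to-leaf path with p <= v <= q (go left if both < v, right if both > v).
Walk from root:
  at 19: both 28 and 31 > 19, go right
  at 49: both 28 and 31 < 49, go left
  at 20: both 28 and 31 > 20, go right
  at 21: both 28 and 31 > 21, go right
  at 33: both 28 and 31 < 33, go left
  at 31: 28 <= 31 <= 31, this is the LCA
LCA = 31


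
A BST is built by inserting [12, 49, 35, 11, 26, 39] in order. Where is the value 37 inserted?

Starting tree (level order): [12, 11, 49, None, None, 35, None, 26, 39]
Insertion path: 12 -> 49 -> 35 -> 39
Result: insert 37 as left child of 39
Final tree (level order): [12, 11, 49, None, None, 35, None, 26, 39, None, None, 37]


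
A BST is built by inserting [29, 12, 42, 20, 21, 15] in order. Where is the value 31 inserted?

Starting tree (level order): [29, 12, 42, None, 20, None, None, 15, 21]
Insertion path: 29 -> 42
Result: insert 31 as left child of 42
Final tree (level order): [29, 12, 42, None, 20, 31, None, 15, 21]


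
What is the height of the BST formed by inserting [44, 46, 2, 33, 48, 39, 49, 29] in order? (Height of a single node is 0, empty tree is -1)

Insertion order: [44, 46, 2, 33, 48, 39, 49, 29]
Tree (level-order array): [44, 2, 46, None, 33, None, 48, 29, 39, None, 49]
Compute height bottom-up (empty subtree = -1):
  height(29) = 1 + max(-1, -1) = 0
  height(39) = 1 + max(-1, -1) = 0
  height(33) = 1 + max(0, 0) = 1
  height(2) = 1 + max(-1, 1) = 2
  height(49) = 1 + max(-1, -1) = 0
  height(48) = 1 + max(-1, 0) = 1
  height(46) = 1 + max(-1, 1) = 2
  height(44) = 1 + max(2, 2) = 3
Height = 3


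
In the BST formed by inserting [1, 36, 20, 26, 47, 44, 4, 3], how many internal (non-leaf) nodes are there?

Tree built from: [1, 36, 20, 26, 47, 44, 4, 3]
Tree (level-order array): [1, None, 36, 20, 47, 4, 26, 44, None, 3]
Rule: An internal node has at least one child.
Per-node child counts:
  node 1: 1 child(ren)
  node 36: 2 child(ren)
  node 20: 2 child(ren)
  node 4: 1 child(ren)
  node 3: 0 child(ren)
  node 26: 0 child(ren)
  node 47: 1 child(ren)
  node 44: 0 child(ren)
Matching nodes: [1, 36, 20, 4, 47]
Count of internal (non-leaf) nodes: 5


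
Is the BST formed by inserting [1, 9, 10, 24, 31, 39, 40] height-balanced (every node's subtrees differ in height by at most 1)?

Tree (level-order array): [1, None, 9, None, 10, None, 24, None, 31, None, 39, None, 40]
Definition: a tree is height-balanced if, at every node, |h(left) - h(right)| <= 1 (empty subtree has height -1).
Bottom-up per-node check:
  node 40: h_left=-1, h_right=-1, diff=0 [OK], height=0
  node 39: h_left=-1, h_right=0, diff=1 [OK], height=1
  node 31: h_left=-1, h_right=1, diff=2 [FAIL (|-1-1|=2 > 1)], height=2
  node 24: h_left=-1, h_right=2, diff=3 [FAIL (|-1-2|=3 > 1)], height=3
  node 10: h_left=-1, h_right=3, diff=4 [FAIL (|-1-3|=4 > 1)], height=4
  node 9: h_left=-1, h_right=4, diff=5 [FAIL (|-1-4|=5 > 1)], height=5
  node 1: h_left=-1, h_right=5, diff=6 [FAIL (|-1-5|=6 > 1)], height=6
Node 31 violates the condition: |-1 - 1| = 2 > 1.
Result: Not balanced


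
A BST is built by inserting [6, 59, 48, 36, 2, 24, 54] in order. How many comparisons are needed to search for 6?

Search path for 6: 6
Found: True
Comparisons: 1


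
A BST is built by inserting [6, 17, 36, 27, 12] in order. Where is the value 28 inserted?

Starting tree (level order): [6, None, 17, 12, 36, None, None, 27]
Insertion path: 6 -> 17 -> 36 -> 27
Result: insert 28 as right child of 27
Final tree (level order): [6, None, 17, 12, 36, None, None, 27, None, None, 28]


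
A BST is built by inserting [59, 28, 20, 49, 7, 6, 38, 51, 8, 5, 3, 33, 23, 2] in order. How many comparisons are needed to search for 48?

Search path for 48: 59 -> 28 -> 49 -> 38
Found: False
Comparisons: 4


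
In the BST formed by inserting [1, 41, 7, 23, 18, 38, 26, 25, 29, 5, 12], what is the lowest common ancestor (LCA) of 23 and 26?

Tree insertion order: [1, 41, 7, 23, 18, 38, 26, 25, 29, 5, 12]
Tree (level-order array): [1, None, 41, 7, None, 5, 23, None, None, 18, 38, 12, None, 26, None, None, None, 25, 29]
In a BST, the LCA of p=23, q=26 is the first node v on the
root-to-leaf path with p <= v <= q (go left if both < v, right if both > v).
Walk from root:
  at 1: both 23 and 26 > 1, go right
  at 41: both 23 and 26 < 41, go left
  at 7: both 23 and 26 > 7, go right
  at 23: 23 <= 23 <= 26, this is the LCA
LCA = 23


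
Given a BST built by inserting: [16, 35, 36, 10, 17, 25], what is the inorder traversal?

Tree insertion order: [16, 35, 36, 10, 17, 25]
Tree (level-order array): [16, 10, 35, None, None, 17, 36, None, 25]
Inorder traversal: [10, 16, 17, 25, 35, 36]


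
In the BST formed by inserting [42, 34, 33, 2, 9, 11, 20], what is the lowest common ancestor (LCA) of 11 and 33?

Tree insertion order: [42, 34, 33, 2, 9, 11, 20]
Tree (level-order array): [42, 34, None, 33, None, 2, None, None, 9, None, 11, None, 20]
In a BST, the LCA of p=11, q=33 is the first node v on the
root-to-leaf path with p <= v <= q (go left if both < v, right if both > v).
Walk from root:
  at 42: both 11 and 33 < 42, go left
  at 34: both 11 and 33 < 34, go left
  at 33: 11 <= 33 <= 33, this is the LCA
LCA = 33


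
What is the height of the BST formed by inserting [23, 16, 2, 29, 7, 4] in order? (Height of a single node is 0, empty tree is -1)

Insertion order: [23, 16, 2, 29, 7, 4]
Tree (level-order array): [23, 16, 29, 2, None, None, None, None, 7, 4]
Compute height bottom-up (empty subtree = -1):
  height(4) = 1 + max(-1, -1) = 0
  height(7) = 1 + max(0, -1) = 1
  height(2) = 1 + max(-1, 1) = 2
  height(16) = 1 + max(2, -1) = 3
  height(29) = 1 + max(-1, -1) = 0
  height(23) = 1 + max(3, 0) = 4
Height = 4


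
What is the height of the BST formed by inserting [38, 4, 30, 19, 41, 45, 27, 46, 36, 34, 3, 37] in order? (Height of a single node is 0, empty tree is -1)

Insertion order: [38, 4, 30, 19, 41, 45, 27, 46, 36, 34, 3, 37]
Tree (level-order array): [38, 4, 41, 3, 30, None, 45, None, None, 19, 36, None, 46, None, 27, 34, 37]
Compute height bottom-up (empty subtree = -1):
  height(3) = 1 + max(-1, -1) = 0
  height(27) = 1 + max(-1, -1) = 0
  height(19) = 1 + max(-1, 0) = 1
  height(34) = 1 + max(-1, -1) = 0
  height(37) = 1 + max(-1, -1) = 0
  height(36) = 1 + max(0, 0) = 1
  height(30) = 1 + max(1, 1) = 2
  height(4) = 1 + max(0, 2) = 3
  height(46) = 1 + max(-1, -1) = 0
  height(45) = 1 + max(-1, 0) = 1
  height(41) = 1 + max(-1, 1) = 2
  height(38) = 1 + max(3, 2) = 4
Height = 4


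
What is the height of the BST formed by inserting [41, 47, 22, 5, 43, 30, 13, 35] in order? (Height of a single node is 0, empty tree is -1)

Insertion order: [41, 47, 22, 5, 43, 30, 13, 35]
Tree (level-order array): [41, 22, 47, 5, 30, 43, None, None, 13, None, 35]
Compute height bottom-up (empty subtree = -1):
  height(13) = 1 + max(-1, -1) = 0
  height(5) = 1 + max(-1, 0) = 1
  height(35) = 1 + max(-1, -1) = 0
  height(30) = 1 + max(-1, 0) = 1
  height(22) = 1 + max(1, 1) = 2
  height(43) = 1 + max(-1, -1) = 0
  height(47) = 1 + max(0, -1) = 1
  height(41) = 1 + max(2, 1) = 3
Height = 3


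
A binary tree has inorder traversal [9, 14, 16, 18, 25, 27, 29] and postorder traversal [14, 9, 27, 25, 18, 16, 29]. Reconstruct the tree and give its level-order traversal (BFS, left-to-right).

Inorder:   [9, 14, 16, 18, 25, 27, 29]
Postorder: [14, 9, 27, 25, 18, 16, 29]
Algorithm: postorder visits root last, so walk postorder right-to-left;
each value is the root of the current inorder slice — split it at that
value, recurse on the right subtree first, then the left.
Recursive splits:
  root=29; inorder splits into left=[9, 14, 16, 18, 25, 27], right=[]
  root=16; inorder splits into left=[9, 14], right=[18, 25, 27]
  root=18; inorder splits into left=[], right=[25, 27]
  root=25; inorder splits into left=[], right=[27]
  root=27; inorder splits into left=[], right=[]
  root=9; inorder splits into left=[], right=[14]
  root=14; inorder splits into left=[], right=[]
Reconstructed level-order: [29, 16, 9, 18, 14, 25, 27]


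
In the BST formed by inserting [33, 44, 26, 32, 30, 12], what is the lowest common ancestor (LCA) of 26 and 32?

Tree insertion order: [33, 44, 26, 32, 30, 12]
Tree (level-order array): [33, 26, 44, 12, 32, None, None, None, None, 30]
In a BST, the LCA of p=26, q=32 is the first node v on the
root-to-leaf path with p <= v <= q (go left if both < v, right if both > v).
Walk from root:
  at 33: both 26 and 32 < 33, go left
  at 26: 26 <= 26 <= 32, this is the LCA
LCA = 26


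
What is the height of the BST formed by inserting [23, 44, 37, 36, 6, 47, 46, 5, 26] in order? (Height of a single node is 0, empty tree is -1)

Insertion order: [23, 44, 37, 36, 6, 47, 46, 5, 26]
Tree (level-order array): [23, 6, 44, 5, None, 37, 47, None, None, 36, None, 46, None, 26]
Compute height bottom-up (empty subtree = -1):
  height(5) = 1 + max(-1, -1) = 0
  height(6) = 1 + max(0, -1) = 1
  height(26) = 1 + max(-1, -1) = 0
  height(36) = 1 + max(0, -1) = 1
  height(37) = 1 + max(1, -1) = 2
  height(46) = 1 + max(-1, -1) = 0
  height(47) = 1 + max(0, -1) = 1
  height(44) = 1 + max(2, 1) = 3
  height(23) = 1 + max(1, 3) = 4
Height = 4


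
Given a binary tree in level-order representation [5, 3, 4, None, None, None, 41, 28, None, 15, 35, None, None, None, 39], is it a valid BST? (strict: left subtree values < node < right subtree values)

Level-order array: [5, 3, 4, None, None, None, 41, 28, None, 15, 35, None, None, None, 39]
Validate using subtree bounds (lo, hi): at each node, require lo < value < hi,
then recurse left with hi=value and right with lo=value.
Preorder trace (stopping at first violation):
  at node 5 with bounds (-inf, +inf): OK
  at node 3 with bounds (-inf, 5): OK
  at node 4 with bounds (5, +inf): VIOLATION
Node 4 violates its bound: not (5 < 4 < +inf).
Result: Not a valid BST


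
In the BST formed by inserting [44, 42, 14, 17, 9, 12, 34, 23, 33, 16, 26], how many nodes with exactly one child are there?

Tree built from: [44, 42, 14, 17, 9, 12, 34, 23, 33, 16, 26]
Tree (level-order array): [44, 42, None, 14, None, 9, 17, None, 12, 16, 34, None, None, None, None, 23, None, None, 33, 26]
Rule: These are nodes with exactly 1 non-null child.
Per-node child counts:
  node 44: 1 child(ren)
  node 42: 1 child(ren)
  node 14: 2 child(ren)
  node 9: 1 child(ren)
  node 12: 0 child(ren)
  node 17: 2 child(ren)
  node 16: 0 child(ren)
  node 34: 1 child(ren)
  node 23: 1 child(ren)
  node 33: 1 child(ren)
  node 26: 0 child(ren)
Matching nodes: [44, 42, 9, 34, 23, 33]
Count of nodes with exactly one child: 6


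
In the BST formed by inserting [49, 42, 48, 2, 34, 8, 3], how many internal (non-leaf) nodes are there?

Tree built from: [49, 42, 48, 2, 34, 8, 3]
Tree (level-order array): [49, 42, None, 2, 48, None, 34, None, None, 8, None, 3]
Rule: An internal node has at least one child.
Per-node child counts:
  node 49: 1 child(ren)
  node 42: 2 child(ren)
  node 2: 1 child(ren)
  node 34: 1 child(ren)
  node 8: 1 child(ren)
  node 3: 0 child(ren)
  node 48: 0 child(ren)
Matching nodes: [49, 42, 2, 34, 8]
Count of internal (non-leaf) nodes: 5


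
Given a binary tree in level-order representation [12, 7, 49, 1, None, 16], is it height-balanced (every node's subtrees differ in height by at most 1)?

Tree (level-order array): [12, 7, 49, 1, None, 16]
Definition: a tree is height-balanced if, at every node, |h(left) - h(right)| <= 1 (empty subtree has height -1).
Bottom-up per-node check:
  node 1: h_left=-1, h_right=-1, diff=0 [OK], height=0
  node 7: h_left=0, h_right=-1, diff=1 [OK], height=1
  node 16: h_left=-1, h_right=-1, diff=0 [OK], height=0
  node 49: h_left=0, h_right=-1, diff=1 [OK], height=1
  node 12: h_left=1, h_right=1, diff=0 [OK], height=2
All nodes satisfy the balance condition.
Result: Balanced


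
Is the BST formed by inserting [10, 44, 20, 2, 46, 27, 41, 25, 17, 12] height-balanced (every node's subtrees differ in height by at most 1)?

Tree (level-order array): [10, 2, 44, None, None, 20, 46, 17, 27, None, None, 12, None, 25, 41]
Definition: a tree is height-balanced if, at every node, |h(left) - h(right)| <= 1 (empty subtree has height -1).
Bottom-up per-node check:
  node 2: h_left=-1, h_right=-1, diff=0 [OK], height=0
  node 12: h_left=-1, h_right=-1, diff=0 [OK], height=0
  node 17: h_left=0, h_right=-1, diff=1 [OK], height=1
  node 25: h_left=-1, h_right=-1, diff=0 [OK], height=0
  node 41: h_left=-1, h_right=-1, diff=0 [OK], height=0
  node 27: h_left=0, h_right=0, diff=0 [OK], height=1
  node 20: h_left=1, h_right=1, diff=0 [OK], height=2
  node 46: h_left=-1, h_right=-1, diff=0 [OK], height=0
  node 44: h_left=2, h_right=0, diff=2 [FAIL (|2-0|=2 > 1)], height=3
  node 10: h_left=0, h_right=3, diff=3 [FAIL (|0-3|=3 > 1)], height=4
Node 44 violates the condition: |2 - 0| = 2 > 1.
Result: Not balanced


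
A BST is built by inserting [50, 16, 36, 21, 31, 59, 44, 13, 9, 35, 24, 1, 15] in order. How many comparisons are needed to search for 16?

Search path for 16: 50 -> 16
Found: True
Comparisons: 2


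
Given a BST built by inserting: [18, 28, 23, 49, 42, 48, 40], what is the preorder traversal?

Tree insertion order: [18, 28, 23, 49, 42, 48, 40]
Tree (level-order array): [18, None, 28, 23, 49, None, None, 42, None, 40, 48]
Preorder traversal: [18, 28, 23, 49, 42, 40, 48]


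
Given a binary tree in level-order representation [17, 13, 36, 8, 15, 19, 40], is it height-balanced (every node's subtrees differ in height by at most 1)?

Tree (level-order array): [17, 13, 36, 8, 15, 19, 40]
Definition: a tree is height-balanced if, at every node, |h(left) - h(right)| <= 1 (empty subtree has height -1).
Bottom-up per-node check:
  node 8: h_left=-1, h_right=-1, diff=0 [OK], height=0
  node 15: h_left=-1, h_right=-1, diff=0 [OK], height=0
  node 13: h_left=0, h_right=0, diff=0 [OK], height=1
  node 19: h_left=-1, h_right=-1, diff=0 [OK], height=0
  node 40: h_left=-1, h_right=-1, diff=0 [OK], height=0
  node 36: h_left=0, h_right=0, diff=0 [OK], height=1
  node 17: h_left=1, h_right=1, diff=0 [OK], height=2
All nodes satisfy the balance condition.
Result: Balanced


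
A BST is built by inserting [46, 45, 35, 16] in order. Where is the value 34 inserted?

Starting tree (level order): [46, 45, None, 35, None, 16]
Insertion path: 46 -> 45 -> 35 -> 16
Result: insert 34 as right child of 16
Final tree (level order): [46, 45, None, 35, None, 16, None, None, 34]


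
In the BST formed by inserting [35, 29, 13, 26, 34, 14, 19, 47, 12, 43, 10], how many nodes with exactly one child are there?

Tree built from: [35, 29, 13, 26, 34, 14, 19, 47, 12, 43, 10]
Tree (level-order array): [35, 29, 47, 13, 34, 43, None, 12, 26, None, None, None, None, 10, None, 14, None, None, None, None, 19]
Rule: These are nodes with exactly 1 non-null child.
Per-node child counts:
  node 35: 2 child(ren)
  node 29: 2 child(ren)
  node 13: 2 child(ren)
  node 12: 1 child(ren)
  node 10: 0 child(ren)
  node 26: 1 child(ren)
  node 14: 1 child(ren)
  node 19: 0 child(ren)
  node 34: 0 child(ren)
  node 47: 1 child(ren)
  node 43: 0 child(ren)
Matching nodes: [12, 26, 14, 47]
Count of nodes with exactly one child: 4


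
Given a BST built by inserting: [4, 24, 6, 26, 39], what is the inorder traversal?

Tree insertion order: [4, 24, 6, 26, 39]
Tree (level-order array): [4, None, 24, 6, 26, None, None, None, 39]
Inorder traversal: [4, 6, 24, 26, 39]


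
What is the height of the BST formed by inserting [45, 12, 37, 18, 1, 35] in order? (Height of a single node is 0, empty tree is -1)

Insertion order: [45, 12, 37, 18, 1, 35]
Tree (level-order array): [45, 12, None, 1, 37, None, None, 18, None, None, 35]
Compute height bottom-up (empty subtree = -1):
  height(1) = 1 + max(-1, -1) = 0
  height(35) = 1 + max(-1, -1) = 0
  height(18) = 1 + max(-1, 0) = 1
  height(37) = 1 + max(1, -1) = 2
  height(12) = 1 + max(0, 2) = 3
  height(45) = 1 + max(3, -1) = 4
Height = 4


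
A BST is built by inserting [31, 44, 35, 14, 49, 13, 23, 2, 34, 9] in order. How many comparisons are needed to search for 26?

Search path for 26: 31 -> 14 -> 23
Found: False
Comparisons: 3


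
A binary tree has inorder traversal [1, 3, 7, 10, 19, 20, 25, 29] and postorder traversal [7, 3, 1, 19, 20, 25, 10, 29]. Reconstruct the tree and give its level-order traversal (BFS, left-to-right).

Inorder:   [1, 3, 7, 10, 19, 20, 25, 29]
Postorder: [7, 3, 1, 19, 20, 25, 10, 29]
Algorithm: postorder visits root last, so walk postorder right-to-left;
each value is the root of the current inorder slice — split it at that
value, recurse on the right subtree first, then the left.
Recursive splits:
  root=29; inorder splits into left=[1, 3, 7, 10, 19, 20, 25], right=[]
  root=10; inorder splits into left=[1, 3, 7], right=[19, 20, 25]
  root=25; inorder splits into left=[19, 20], right=[]
  root=20; inorder splits into left=[19], right=[]
  root=19; inorder splits into left=[], right=[]
  root=1; inorder splits into left=[], right=[3, 7]
  root=3; inorder splits into left=[], right=[7]
  root=7; inorder splits into left=[], right=[]
Reconstructed level-order: [29, 10, 1, 25, 3, 20, 7, 19]


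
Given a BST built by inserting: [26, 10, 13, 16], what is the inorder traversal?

Tree insertion order: [26, 10, 13, 16]
Tree (level-order array): [26, 10, None, None, 13, None, 16]
Inorder traversal: [10, 13, 16, 26]


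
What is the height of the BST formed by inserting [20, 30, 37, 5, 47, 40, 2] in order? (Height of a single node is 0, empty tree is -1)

Insertion order: [20, 30, 37, 5, 47, 40, 2]
Tree (level-order array): [20, 5, 30, 2, None, None, 37, None, None, None, 47, 40]
Compute height bottom-up (empty subtree = -1):
  height(2) = 1 + max(-1, -1) = 0
  height(5) = 1 + max(0, -1) = 1
  height(40) = 1 + max(-1, -1) = 0
  height(47) = 1 + max(0, -1) = 1
  height(37) = 1 + max(-1, 1) = 2
  height(30) = 1 + max(-1, 2) = 3
  height(20) = 1 + max(1, 3) = 4
Height = 4


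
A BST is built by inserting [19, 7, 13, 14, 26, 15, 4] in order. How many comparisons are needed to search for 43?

Search path for 43: 19 -> 26
Found: False
Comparisons: 2


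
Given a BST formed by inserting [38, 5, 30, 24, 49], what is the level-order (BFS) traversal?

Tree insertion order: [38, 5, 30, 24, 49]
Tree (level-order array): [38, 5, 49, None, 30, None, None, 24]
BFS from the root, enqueuing left then right child of each popped node:
  queue [38] -> pop 38, enqueue [5, 49], visited so far: [38]
  queue [5, 49] -> pop 5, enqueue [30], visited so far: [38, 5]
  queue [49, 30] -> pop 49, enqueue [none], visited so far: [38, 5, 49]
  queue [30] -> pop 30, enqueue [24], visited so far: [38, 5, 49, 30]
  queue [24] -> pop 24, enqueue [none], visited so far: [38, 5, 49, 30, 24]
Result: [38, 5, 49, 30, 24]
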